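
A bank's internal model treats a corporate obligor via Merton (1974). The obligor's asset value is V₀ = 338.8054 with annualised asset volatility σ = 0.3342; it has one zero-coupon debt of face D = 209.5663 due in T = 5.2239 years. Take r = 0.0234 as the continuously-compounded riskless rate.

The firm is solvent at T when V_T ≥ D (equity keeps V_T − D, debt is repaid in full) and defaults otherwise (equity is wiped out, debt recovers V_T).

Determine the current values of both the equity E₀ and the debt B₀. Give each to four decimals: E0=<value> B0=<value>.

d₁ = [ln(V₀/D) + (r + σ²/2)T] / (σ√T)
   = [ln(338.8054/209.5663) + (0.0234 + 0.5·0.3342²)·5.2239] / (0.3342·√5.2239)
   = [0.480386 + 0.413967] / 0.763843 = 1.170860
d₂ = d₁ − σ√T = 1.170860 − 0.763843 = 0.407017
N(d₁) = 0.879172,  N(d₂) = 0.658002,  e^(−rT) = 0.884937
E₀ = V₀·N(d₁) − D·e^(−rT)·N(d₂)
   = 338.8054·0.879172 − 209.5663·0.884937·0.658002 = 175.839934
B₀ = V₀ − E₀ = 338.8054 − 175.839934 = 162.965466

E0=175.8399 B0=162.9655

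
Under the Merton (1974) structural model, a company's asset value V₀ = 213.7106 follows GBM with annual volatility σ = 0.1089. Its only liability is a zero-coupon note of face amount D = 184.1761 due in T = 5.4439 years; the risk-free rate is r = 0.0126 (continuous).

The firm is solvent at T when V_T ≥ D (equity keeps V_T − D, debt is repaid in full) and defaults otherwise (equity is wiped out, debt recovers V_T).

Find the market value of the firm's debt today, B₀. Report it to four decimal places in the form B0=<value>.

d₁ = [ln(V₀/D) + (r + σ²/2)T] / (σ√T)
   = [ln(213.7106/184.1761) + (0.0126 + 0.5·0.1089²)·5.4439] / (0.1089·√5.4439)
   = [0.148730 + 0.100873] / 0.254087 = 0.982354
d₂ = d₁ − σ√T = 0.982354 − 0.254087 = 0.728267
N(d₁) = 0.837037,  N(d₂) = 0.766775,  e^(−rT) = 0.933706
E₀ = V₀·N(d₁) − D·e^(−rT)·N(d₂)
   = 213.7106·0.837037 − 184.1761·0.933706·0.766775 = 47.024213
B₀ = V₀ − E₀ = 213.7106 − 47.024213 = 166.686387

B0=166.6864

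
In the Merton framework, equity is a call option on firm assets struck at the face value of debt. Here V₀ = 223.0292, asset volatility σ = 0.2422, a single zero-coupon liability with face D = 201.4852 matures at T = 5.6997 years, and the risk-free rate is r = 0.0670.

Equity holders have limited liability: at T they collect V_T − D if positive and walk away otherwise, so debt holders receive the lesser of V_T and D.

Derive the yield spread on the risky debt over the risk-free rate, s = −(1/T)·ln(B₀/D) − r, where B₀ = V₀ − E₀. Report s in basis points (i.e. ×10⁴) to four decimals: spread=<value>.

d₁ = [ln(V₀/D) + (r + σ²/2)T] / (σ√T)
   = [ln(223.0292/201.4852) + (0.0670 + 0.5·0.2422²)·5.6997] / (0.2422·√5.6997)
   = [0.101587 + 0.549054] / 0.578229 = 1.125230
d₂ = d₁ − σ√T = 1.125230 − 0.578229 = 0.547001
N(d₁) = 0.869754,  N(d₂) = 0.707811,  e^(−rT) = 0.682577
E₀ = V₀·N(d₁) − D·e^(−rT)·N(d₂)
   = 223.0292·0.869754 − 201.4852·0.682577·0.707811 = 96.635947
B₀ = V₀ − E₀ = 223.0292 − 96.635947 = 126.393253
spread = −(1/T)·ln(B₀/D) − r = −(1/5.6997)·ln(126.393253/201.4852) − 0.0670 = 0.01481445
in basis points: 0.01481445 × 10⁴ = 148.1445 bp

spread=148.1445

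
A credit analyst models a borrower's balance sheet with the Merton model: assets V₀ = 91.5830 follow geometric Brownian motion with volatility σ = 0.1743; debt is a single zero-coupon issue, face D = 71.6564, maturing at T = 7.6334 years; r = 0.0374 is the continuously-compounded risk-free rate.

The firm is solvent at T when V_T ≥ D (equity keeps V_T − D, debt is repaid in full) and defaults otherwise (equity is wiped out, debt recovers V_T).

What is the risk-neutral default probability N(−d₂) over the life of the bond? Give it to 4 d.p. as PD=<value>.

d₁ = [ln(V₀/D) + (r + σ²/2)T] / (σ√T)
   = [ln(91.5830/71.6564) + (0.0374 + 0.5·0.1743²)·7.6334] / (0.1743·√7.6334)
   = [0.245363 + 0.401442] / 0.481567 = 1.343128
d₂ = d₁ − σ√T = 1.343128 − 0.481567 = 0.861561
risk-neutral PD = N(−d₂) = N(-0.861561) = 0.194465

PD=0.1945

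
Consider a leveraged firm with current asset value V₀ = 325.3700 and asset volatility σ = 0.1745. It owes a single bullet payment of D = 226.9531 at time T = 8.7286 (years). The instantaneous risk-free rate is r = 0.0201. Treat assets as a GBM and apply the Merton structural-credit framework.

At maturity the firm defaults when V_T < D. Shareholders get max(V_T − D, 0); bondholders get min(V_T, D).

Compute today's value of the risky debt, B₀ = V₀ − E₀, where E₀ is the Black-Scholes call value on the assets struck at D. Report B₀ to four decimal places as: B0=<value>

B0=180.7213

d₁ = [ln(V₀/D) + (r + σ²/2)T] / (σ√T)
   = [ln(325.3700/226.9531) + (0.0201 + 0.5·0.1745²)·8.7286] / (0.1745·√8.7286)
   = [0.360220 + 0.308339] / 0.515546 = 1.296796
d₂ = d₁ − σ√T = 1.296796 − 0.515546 = 0.781250
N(d₁) = 0.902649,  N(d₂) = 0.782672,  e^(−rT) = 0.839084
E₀ = V₀·N(d₁) − D·e^(−rT)·N(d₂)
   = 325.3700·0.902649 − 226.9531·0.839084·0.782672 = 144.648681
B₀ = V₀ − E₀ = 325.3700 − 144.648681 = 180.721319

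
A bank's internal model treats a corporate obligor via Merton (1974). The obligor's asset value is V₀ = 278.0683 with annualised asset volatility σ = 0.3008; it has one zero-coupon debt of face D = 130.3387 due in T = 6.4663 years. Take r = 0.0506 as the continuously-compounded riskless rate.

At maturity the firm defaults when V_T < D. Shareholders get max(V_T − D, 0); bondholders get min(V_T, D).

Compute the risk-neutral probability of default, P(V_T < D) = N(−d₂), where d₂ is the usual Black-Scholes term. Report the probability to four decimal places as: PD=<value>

PD=0.1501

d₁ = [ln(V₀/D) + (r + σ²/2)T] / (σ√T)
   = [ln(278.0683/130.3387) + (0.0506 + 0.5·0.3008²)·6.4663] / (0.3008·√6.4663)
   = [0.757730 + 0.619732] / 0.764902 = 1.800836
d₂ = d₁ − σ√T = 1.800836 − 0.764902 = 1.035934
risk-neutral PD = N(−d₂) = N(-1.035934) = 0.150117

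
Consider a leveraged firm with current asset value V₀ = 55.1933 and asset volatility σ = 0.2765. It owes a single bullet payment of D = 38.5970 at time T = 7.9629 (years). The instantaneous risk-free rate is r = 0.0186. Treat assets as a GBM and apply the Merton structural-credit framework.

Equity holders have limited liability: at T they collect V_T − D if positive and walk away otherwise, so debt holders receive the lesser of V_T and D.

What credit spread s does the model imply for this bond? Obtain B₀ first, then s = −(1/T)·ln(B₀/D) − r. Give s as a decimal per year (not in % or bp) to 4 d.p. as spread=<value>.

spread=0.0204

d₁ = [ln(V₀/D) + (r + σ²/2)T] / (σ√T)
   = [ln(55.1933/38.5970) + (0.0186 + 0.5·0.2765²)·7.9629] / (0.2765·√7.9629)
   = [0.357667 + 0.452501] / 0.780245 = 1.038351
d₂ = d₁ − σ√T = 1.038351 − 0.780245 = 0.258106
N(d₁) = 0.850447,  N(d₂) = 0.601838,  e^(−rT) = 0.862336
E₀ = V₀·N(d₁) − D·e^(−rT)·N(d₂)
   = 55.1933·0.850447 − 38.5970·0.862336·0.601838 = 26.907639
B₀ = V₀ − E₀ = 55.1933 − 26.907639 = 28.285661
spread = −(1/T)·ln(B₀/D) − r = −(1/7.9629)·ln(28.285661/38.5970) − 0.0186 = 0.02043346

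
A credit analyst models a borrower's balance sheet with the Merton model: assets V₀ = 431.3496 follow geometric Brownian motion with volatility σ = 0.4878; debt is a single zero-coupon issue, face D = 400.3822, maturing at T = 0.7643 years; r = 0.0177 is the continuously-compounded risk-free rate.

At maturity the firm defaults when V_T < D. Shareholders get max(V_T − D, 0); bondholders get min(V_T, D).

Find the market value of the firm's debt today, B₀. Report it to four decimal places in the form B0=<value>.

B0=341.9534

d₁ = [ln(V₀/D) + (r + σ²/2)T] / (σ√T)
   = [ln(431.3496/400.3822) + (0.0177 + 0.5·0.4878²)·0.7643] / (0.4878·√0.7643)
   = [0.074499 + 0.104460] / 0.426456 = 0.419644
d₂ = d₁ − σ√T = 0.419644 − 0.426456 = -0.006811
N(d₁) = 0.662627,  N(d₂) = 0.497283,  e^(−rT) = 0.986563
E₀ = V₀·N(d₁) − D·e^(−rT)·N(d₂)
   = 431.3496·0.662627 − 400.3822·0.986563·0.497283 = 89.396232
B₀ = V₀ − E₀ = 431.3496 − 89.396232 = 341.953368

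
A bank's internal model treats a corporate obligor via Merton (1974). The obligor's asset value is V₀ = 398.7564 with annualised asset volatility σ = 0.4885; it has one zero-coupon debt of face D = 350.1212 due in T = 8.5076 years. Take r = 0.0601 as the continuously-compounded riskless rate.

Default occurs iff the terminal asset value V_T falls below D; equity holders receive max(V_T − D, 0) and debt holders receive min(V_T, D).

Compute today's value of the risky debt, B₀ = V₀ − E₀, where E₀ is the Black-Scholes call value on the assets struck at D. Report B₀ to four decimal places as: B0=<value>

B0=132.1136

d₁ = [ln(V₀/D) + (r + σ²/2)T] / (σ√T)
   = [ln(398.7564/350.1212) + (0.0601 + 0.5·0.4885²)·8.5076] / (0.4885·√8.5076)
   = [0.130071 + 1.526401] / 1.424847 = 1.162562
d₂ = d₁ − σ√T = 1.162562 − 1.424847 = -0.262285
N(d₁) = 0.877496,  N(d₂) = 0.396551,  e^(−rT) = 0.599711
E₀ = V₀·N(d₁) − D·e^(−rT)·N(d₂)
   = 398.7564·0.877496 − 350.1212·0.599711·0.396551 = 266.642812
B₀ = V₀ − E₀ = 398.7564 − 266.642812 = 132.113588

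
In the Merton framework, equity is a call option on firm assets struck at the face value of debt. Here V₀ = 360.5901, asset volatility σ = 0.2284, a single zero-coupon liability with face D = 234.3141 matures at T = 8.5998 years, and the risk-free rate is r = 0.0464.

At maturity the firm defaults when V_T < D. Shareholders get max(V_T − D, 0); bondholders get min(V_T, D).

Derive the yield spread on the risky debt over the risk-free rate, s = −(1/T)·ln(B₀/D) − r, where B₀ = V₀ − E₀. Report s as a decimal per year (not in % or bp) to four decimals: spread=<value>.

spread=0.0060

d₁ = [ln(V₀/D) + (r + σ²/2)T] / (σ√T)
   = [ln(360.5901/234.3141) + (0.0464 + 0.5·0.2284²)·8.5998] / (0.2284·√8.5998)
   = [0.431079 + 0.623342] / 0.669792 = 1.574250
d₂ = d₁ − σ√T = 1.574250 − 0.669792 = 0.904458
N(d₁) = 0.942285,  N(d₂) = 0.817124,  e^(−rT) = 0.670970
E₀ = V₀·N(d₁) − D·e^(−rT)·N(d₂)
   = 360.5901·0.942285 − 234.3141·0.670970·0.817124 = 211.312371
B₀ = V₀ − E₀ = 360.5901 − 211.312371 = 149.277729
spread = −(1/T)·ln(B₀/D) − r = −(1/8.5998)·ln(149.277729/234.3141) − 0.0464 = 0.00602610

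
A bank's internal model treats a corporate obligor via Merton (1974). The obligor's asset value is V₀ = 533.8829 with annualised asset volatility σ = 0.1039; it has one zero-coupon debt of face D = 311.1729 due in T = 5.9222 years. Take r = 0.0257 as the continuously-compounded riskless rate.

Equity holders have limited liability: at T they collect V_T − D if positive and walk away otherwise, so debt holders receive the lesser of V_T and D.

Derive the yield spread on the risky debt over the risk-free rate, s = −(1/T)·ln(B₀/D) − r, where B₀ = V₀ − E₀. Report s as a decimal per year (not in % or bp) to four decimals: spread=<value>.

spread=0.0001

d₁ = [ln(V₀/D) + (r + σ²/2)T] / (σ√T)
   = [ln(533.8829/311.1729) + (0.0257 + 0.5·0.1039²)·5.9222] / (0.1039·√5.9222)
   = [0.539828 + 0.184166] / 0.252847 = 2.863373
d₂ = d₁ − σ√T = 2.863373 − 0.252847 = 2.610526
N(d₁) = 0.997904,  N(d₂) = 0.995480,  e^(−rT) = 0.858816
E₀ = V₀·N(d₁) − D·e^(−rT)·N(d₂)
   = 533.8829·0.997904 − 311.1729·0.858816·0.995480 = 266.731686
B₀ = V₀ − E₀ = 533.8829 − 266.731686 = 267.151214
spread = −(1/T)·ln(B₀/D) − r = −(1/5.9222)·ln(267.151214/311.1729) − 0.0257 = 0.00005628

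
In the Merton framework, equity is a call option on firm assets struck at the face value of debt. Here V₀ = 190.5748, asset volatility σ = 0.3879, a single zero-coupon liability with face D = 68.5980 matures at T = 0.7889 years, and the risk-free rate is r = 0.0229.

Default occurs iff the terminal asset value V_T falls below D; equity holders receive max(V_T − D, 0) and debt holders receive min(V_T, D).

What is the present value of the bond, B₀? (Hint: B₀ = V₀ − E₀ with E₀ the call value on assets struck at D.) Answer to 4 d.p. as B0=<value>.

d₁ = [ln(V₀/D) + (r + σ²/2)T] / (σ√T)
   = [ln(190.5748/68.5980) + (0.0229 + 0.5·0.3879²)·0.7889] / (0.3879·√0.7889)
   = [1.021781 + 0.077417] / 0.344533 = 3.190402
d₂ = d₁ − σ√T = 3.190402 − 0.344533 = 2.845869
N(d₁) = 0.999290,  N(d₂) = 0.997785,  e^(−rT) = 0.982096
E₀ = V₀·N(d₁) − D·e^(−rT)·N(d₂)
   = 190.5748·0.999290 − 68.5980·0.982096·0.997785 = 123.218764
B₀ = V₀ − E₀ = 190.5748 − 123.218764 = 67.356036

B0=67.3560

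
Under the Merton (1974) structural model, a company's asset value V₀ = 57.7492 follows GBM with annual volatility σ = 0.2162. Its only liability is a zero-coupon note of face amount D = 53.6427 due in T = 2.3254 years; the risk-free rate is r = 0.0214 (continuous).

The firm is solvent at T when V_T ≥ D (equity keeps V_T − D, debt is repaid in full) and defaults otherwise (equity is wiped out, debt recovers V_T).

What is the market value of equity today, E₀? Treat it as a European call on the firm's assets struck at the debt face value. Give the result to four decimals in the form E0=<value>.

d₁ = [ln(V₀/D) + (r + σ²/2)T] / (σ√T)
   = [ln(57.7492/53.6427) + (0.0214 + 0.5·0.2162²)·2.3254] / (0.2162·√2.3254)
   = [0.073764 + 0.104111] / 0.329689 = 0.539524
d₂ = d₁ − σ√T = 0.539524 − 0.329689 = 0.209835
N(d₁) = 0.705237,  N(d₂) = 0.583102,  e^(−rT) = 0.951454
E₀ = V₀·N(d₁) − D·e^(−rT)·N(d₂)
   = 57.7492·0.705237 − 53.6427·0.951454·0.583102 = 10.966206

E0=10.9662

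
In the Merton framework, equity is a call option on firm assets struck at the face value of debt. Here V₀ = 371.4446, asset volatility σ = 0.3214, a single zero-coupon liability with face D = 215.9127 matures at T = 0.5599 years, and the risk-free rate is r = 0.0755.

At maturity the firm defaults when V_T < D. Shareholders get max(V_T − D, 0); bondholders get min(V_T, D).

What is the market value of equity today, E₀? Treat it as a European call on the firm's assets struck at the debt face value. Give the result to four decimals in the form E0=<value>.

E0=164.6327

d₁ = [ln(V₀/D) + (r + σ²/2)T] / (σ√T)
   = [ln(371.4446/215.9127) + (0.0755 + 0.5·0.3214²)·0.5599] / (0.3214·√0.5599)
   = [0.542526 + 0.071191] / 0.240492 = 2.551917
d₂ = d₁ − σ√T = 2.551917 − 0.240492 = 2.311425
N(d₁) = 0.994643,  N(d₂) = 0.989595,  e^(−rT) = 0.958609
E₀ = V₀·N(d₁) − D·e^(−rT)·N(d₂)
   = 371.4446·0.994643 − 215.9127·0.958609·0.989595 = 164.632675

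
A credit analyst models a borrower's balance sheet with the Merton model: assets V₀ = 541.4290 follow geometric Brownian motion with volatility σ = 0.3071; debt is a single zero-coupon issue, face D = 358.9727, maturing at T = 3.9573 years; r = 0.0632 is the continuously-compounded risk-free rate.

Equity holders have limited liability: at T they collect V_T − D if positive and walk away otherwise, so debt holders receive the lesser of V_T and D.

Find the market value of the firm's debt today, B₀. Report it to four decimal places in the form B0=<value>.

B0=263.1504

d₁ = [ln(V₀/D) + (r + σ²/2)T] / (σ√T)
   = [ln(541.4290/358.9727) + (0.0632 + 0.5·0.3071²)·3.9573] / (0.3071·√3.9573)
   = [0.410966 + 0.436709] / 0.610913 = 1.387553
d₂ = d₁ − σ√T = 1.387553 − 0.610913 = 0.776640
N(d₁) = 0.917363,  N(d₂) = 0.781315,  e^(−rT) = 0.778722
E₀ = V₀·N(d₁) − D·e^(−rT)·N(d₂)
   = 541.4290·0.917363 − 358.9727·0.778722·0.781315 = 278.278603
B₀ = V₀ − E₀ = 541.4290 − 278.278603 = 263.150397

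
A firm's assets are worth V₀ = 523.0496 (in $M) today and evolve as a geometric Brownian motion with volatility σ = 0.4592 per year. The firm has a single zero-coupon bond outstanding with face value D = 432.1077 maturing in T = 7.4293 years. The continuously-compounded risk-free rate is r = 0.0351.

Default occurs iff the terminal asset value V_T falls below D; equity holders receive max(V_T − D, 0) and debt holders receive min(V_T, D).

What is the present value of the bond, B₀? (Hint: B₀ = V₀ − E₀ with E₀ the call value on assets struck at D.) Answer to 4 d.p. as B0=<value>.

d₁ = [ln(V₀/D) + (r + σ²/2)T] / (σ√T)
   = [ln(523.0496/432.1077) + (0.0351 + 0.5·0.4592²)·7.4293] / (0.4592·√7.4293)
   = [0.191001 + 1.044057] / 1.251630 = 0.986760
d₂ = d₁ − σ√T = 0.986760 − 1.251630 = -0.264869
N(d₁) = 0.838120,  N(d₂) = 0.395555,  e^(−rT) = 0.770459
E₀ = V₀·N(d₁) − D·e^(−rT)·N(d₂)
   = 523.0496·0.838120 − 432.1077·0.770459·0.395555 = 306.689539
B₀ = V₀ − E₀ = 523.0496 − 306.689539 = 216.360061

B0=216.3601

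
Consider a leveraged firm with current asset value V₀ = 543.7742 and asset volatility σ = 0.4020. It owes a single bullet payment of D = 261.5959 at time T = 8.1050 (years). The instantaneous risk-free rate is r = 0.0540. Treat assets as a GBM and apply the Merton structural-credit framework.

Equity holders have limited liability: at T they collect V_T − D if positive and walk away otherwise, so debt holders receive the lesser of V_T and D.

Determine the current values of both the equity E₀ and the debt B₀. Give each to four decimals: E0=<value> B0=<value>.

E0=399.8818 B0=143.8924

d₁ = [ln(V₀/D) + (r + σ²/2)T] / (σ√T)
   = [ln(543.7742/261.5959) + (0.0540 + 0.5·0.4020²)·8.1050] / (0.4020·√8.1050)
   = [0.731733 + 1.092570] / 1.144465 = 1.594023
d₂ = d₁ − σ√T = 1.594023 − 1.144465 = 0.449558
N(d₁) = 0.944535,  N(d₂) = 0.673485,  e^(−rT) = 0.645539
E₀ = V₀·N(d₁) − D·e^(−rT)·N(d₂)
   = 543.7742·0.944535 − 261.5959·0.645539·0.673485 = 399.881850
B₀ = V₀ − E₀ = 543.7742 − 399.881850 = 143.892350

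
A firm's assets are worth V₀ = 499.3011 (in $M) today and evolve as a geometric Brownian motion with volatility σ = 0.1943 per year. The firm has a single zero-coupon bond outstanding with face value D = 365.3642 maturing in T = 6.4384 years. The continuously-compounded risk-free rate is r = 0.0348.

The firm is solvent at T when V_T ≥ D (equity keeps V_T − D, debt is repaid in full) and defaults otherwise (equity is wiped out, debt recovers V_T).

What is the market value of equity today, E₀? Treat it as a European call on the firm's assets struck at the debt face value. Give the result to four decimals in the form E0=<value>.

E0=220.2462

d₁ = [ln(V₀/D) + (r + σ²/2)T] / (σ√T)
   = [ln(499.3011/365.3642) + (0.0348 + 0.5·0.1943²)·6.4384] / (0.1943·√6.4384)
   = [0.312315 + 0.345589] / 0.493017 = 1.334445
d₂ = d₁ − σ√T = 1.334445 − 0.493017 = 0.841428
N(d₁) = 0.908971,  N(d₂) = 0.799946,  e^(−rT) = 0.799270
E₀ = V₀·N(d₁) − D·e^(−rT)·N(d₂)
   = 499.3011·0.908971 − 365.3642·0.799270·0.799946 = 220.246244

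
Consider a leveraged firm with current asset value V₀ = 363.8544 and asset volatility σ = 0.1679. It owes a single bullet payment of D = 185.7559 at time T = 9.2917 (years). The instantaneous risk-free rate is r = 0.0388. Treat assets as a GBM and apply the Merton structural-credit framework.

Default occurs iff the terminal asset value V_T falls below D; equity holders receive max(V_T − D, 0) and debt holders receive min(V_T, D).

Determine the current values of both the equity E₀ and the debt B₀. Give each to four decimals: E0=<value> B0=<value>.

E0=235.1998 B0=128.6546

d₁ = [ln(V₀/D) + (r + σ²/2)T] / (σ√T)
   = [ln(363.8544/185.7559) + (0.0388 + 0.5·0.1679²)·9.2917] / (0.1679·√9.2917)
   = [0.672320 + 0.491486] / 0.511798 = 2.273959
d₂ = d₁ − σ√T = 2.273959 − 0.511798 = 1.762161
N(d₁) = 0.988516,  N(d₂) = 0.960979,  e^(−rT) = 0.697315
E₀ = V₀·N(d₁) − D·e^(−rT)·N(d₂)
   = 363.8544·0.988516 − 185.7559·0.697315·0.960979 = 235.199837
B₀ = V₀ − E₀ = 363.8544 − 235.199837 = 128.654563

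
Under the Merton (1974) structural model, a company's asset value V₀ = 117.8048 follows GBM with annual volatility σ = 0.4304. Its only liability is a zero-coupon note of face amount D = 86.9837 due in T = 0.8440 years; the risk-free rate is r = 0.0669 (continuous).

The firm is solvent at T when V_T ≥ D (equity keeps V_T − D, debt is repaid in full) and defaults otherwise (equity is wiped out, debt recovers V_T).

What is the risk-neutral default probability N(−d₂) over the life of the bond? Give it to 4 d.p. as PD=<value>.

d₁ = [ln(V₀/D) + (r + σ²/2)T] / (σ√T)
   = [ln(117.8048/86.9837) + (0.0669 + 0.5·0.4304²)·0.8440] / (0.4304·√0.8440)
   = [0.303308 + 0.134637] / 0.395406 = 1.107582
d₂ = d₁ − σ√T = 1.107582 − 0.395406 = 0.712176
risk-neutral PD = N(−d₂) = N(-0.712176) = 0.238178

PD=0.2382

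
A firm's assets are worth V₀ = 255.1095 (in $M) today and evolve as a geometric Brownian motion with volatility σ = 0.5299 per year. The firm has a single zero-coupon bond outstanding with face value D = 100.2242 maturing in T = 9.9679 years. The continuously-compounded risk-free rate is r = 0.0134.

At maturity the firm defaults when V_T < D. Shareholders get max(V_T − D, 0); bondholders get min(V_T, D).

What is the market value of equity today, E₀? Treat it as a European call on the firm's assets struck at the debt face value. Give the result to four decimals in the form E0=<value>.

d₁ = [ln(V₀/D) + (r + σ²/2)T] / (σ√T)
   = [ln(255.1095/100.2242) + (0.0134 + 0.5·0.5299²)·9.9679] / (0.5299·√9.9679)
   = [0.934283 + 1.533033] / 1.672999 = 1.474786
d₂ = d₁ − σ√T = 1.474786 − 1.672999 = -0.198213
N(d₁) = 0.929865,  N(d₂) = 0.421439,  e^(−rT) = 0.874966
E₀ = V₀·N(d₁) − D·e^(−rT)·N(d₂)
   = 255.1095·0.929865 − 100.2242·0.874966·0.421439 = 200.260209

E0=200.2602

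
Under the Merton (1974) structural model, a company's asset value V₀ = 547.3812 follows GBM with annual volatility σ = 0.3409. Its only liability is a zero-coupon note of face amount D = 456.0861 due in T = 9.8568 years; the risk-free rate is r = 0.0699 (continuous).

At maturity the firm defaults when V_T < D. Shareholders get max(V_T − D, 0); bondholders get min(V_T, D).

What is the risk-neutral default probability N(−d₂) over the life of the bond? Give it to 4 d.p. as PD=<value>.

PD=0.3901

d₁ = [ln(V₀/D) + (r + σ²/2)T] / (σ√T)
   = [ln(547.3812/456.0861) + (0.0699 + 0.5·0.3409²)·9.8568] / (0.3409·√9.8568)
   = [0.182464 + 1.261734] / 1.070274 = 1.349372
d₂ = d₁ − σ√T = 1.349372 − 1.070274 = 0.279098
risk-neutral PD = N(−d₂) = N(-0.279098) = 0.390085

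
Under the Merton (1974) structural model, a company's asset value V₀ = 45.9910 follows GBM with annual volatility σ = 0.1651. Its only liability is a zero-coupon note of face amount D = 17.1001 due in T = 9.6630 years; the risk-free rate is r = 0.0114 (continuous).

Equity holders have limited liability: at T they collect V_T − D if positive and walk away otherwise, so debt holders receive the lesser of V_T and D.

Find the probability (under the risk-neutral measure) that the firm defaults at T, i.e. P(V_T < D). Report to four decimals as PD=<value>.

PD=0.0297

d₁ = [ln(V₀/D) + (r + σ²/2)T] / (σ√T)
   = [ln(45.9910/17.1001) + (0.0114 + 0.5·0.1651²)·9.6630] / (0.1651·√9.6630)
   = [0.989361 + 0.241855] / 0.513219 = 2.399007
d₂ = d₁ − σ√T = 2.399007 − 0.513219 = 1.885787
risk-neutral PD = N(−d₂) = N(-1.885787) = 0.029662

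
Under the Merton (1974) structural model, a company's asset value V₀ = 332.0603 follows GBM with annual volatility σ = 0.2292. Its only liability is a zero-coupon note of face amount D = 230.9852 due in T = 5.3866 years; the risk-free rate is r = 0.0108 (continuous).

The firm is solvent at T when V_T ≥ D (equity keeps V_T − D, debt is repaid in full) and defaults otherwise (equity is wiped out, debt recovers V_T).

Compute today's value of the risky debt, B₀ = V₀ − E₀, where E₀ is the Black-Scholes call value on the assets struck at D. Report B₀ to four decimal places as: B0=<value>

B0=200.8344

d₁ = [ln(V₀/D) + (r + σ²/2)T] / (σ√T)
   = [ln(332.0603/230.9852) + (0.0108 + 0.5·0.2292²)·5.3866] / (0.2292·√5.3866)
   = [0.362963 + 0.199661] / 0.531951 = 1.057661
d₂ = d₁ − σ√T = 1.057661 − 0.531951 = 0.525710
N(d₁) = 0.854895,  N(d₂) = 0.700455,  e^(−rT) = 0.943485
E₀ = V₀·N(d₁) − D·e^(−rT)·N(d₂)
   = 332.0603·0.854895 − 230.9852·0.943485·0.700455 = 131.225850
B₀ = V₀ − E₀ = 332.0603 − 131.225850 = 200.834450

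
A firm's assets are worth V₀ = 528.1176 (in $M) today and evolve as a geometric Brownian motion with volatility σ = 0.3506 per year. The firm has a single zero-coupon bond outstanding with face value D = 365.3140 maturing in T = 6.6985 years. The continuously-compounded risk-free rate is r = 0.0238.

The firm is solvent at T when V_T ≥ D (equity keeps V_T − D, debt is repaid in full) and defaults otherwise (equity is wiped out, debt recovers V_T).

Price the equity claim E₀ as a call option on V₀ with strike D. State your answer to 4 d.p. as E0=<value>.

d₁ = [ln(V₀/D) + (r + σ²/2)T] / (σ√T)
   = [ln(528.1176/365.3140) + (0.0238 + 0.5·0.3506²)·6.6985] / (0.3506·√6.6985)
   = [0.368562 + 0.571115] / 0.907404 = 1.035566
d₂ = d₁ − σ√T = 1.035566 − 0.907404 = 0.128162
N(d₁) = 0.849798,  N(d₂) = 0.550990,  e^(−rT) = 0.852635
E₀ = V₀·N(d₁) − D·e^(−rT)·N(d₂)
   = 528.1176·0.849798 − 365.3140·0.852635·0.550990 = 277.171235

E0=277.1712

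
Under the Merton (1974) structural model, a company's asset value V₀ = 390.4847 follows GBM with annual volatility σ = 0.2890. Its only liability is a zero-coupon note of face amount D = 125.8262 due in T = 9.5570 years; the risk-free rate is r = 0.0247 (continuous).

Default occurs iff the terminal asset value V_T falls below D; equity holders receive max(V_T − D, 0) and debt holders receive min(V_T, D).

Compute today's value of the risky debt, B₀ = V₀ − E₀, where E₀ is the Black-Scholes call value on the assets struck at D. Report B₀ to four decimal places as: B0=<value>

d₁ = [ln(V₀/D) + (r + σ²/2)T] / (σ√T)
   = [ln(390.4847/125.8262) + (0.0247 + 0.5·0.2890²)·9.5570] / (0.2890·√9.5570)
   = [1.132487 + 0.635163] / 0.893426 = 1.978507
d₂ = d₁ − σ√T = 1.978507 − 0.893426 = 1.085081
N(d₁) = 0.976064,  N(d₂) = 0.861057,  e^(−rT) = 0.789735
E₀ = V₀·N(d₁) − D·e^(−rT)·N(d₂)
   = 390.4847·0.976064 − 125.8262·0.789735·0.861057 = 295.575467
B₀ = V₀ − E₀ = 390.4847 − 295.575467 = 94.909233

B0=94.9092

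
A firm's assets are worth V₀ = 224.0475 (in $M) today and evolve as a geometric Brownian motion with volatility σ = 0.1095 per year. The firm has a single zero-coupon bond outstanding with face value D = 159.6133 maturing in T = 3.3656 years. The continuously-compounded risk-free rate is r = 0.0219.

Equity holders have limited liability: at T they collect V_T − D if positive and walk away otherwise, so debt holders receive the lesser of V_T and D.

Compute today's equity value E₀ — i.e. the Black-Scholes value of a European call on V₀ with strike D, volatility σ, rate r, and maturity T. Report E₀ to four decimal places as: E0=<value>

E0=76.0426

d₁ = [ln(V₀/D) + (r + σ²/2)T] / (σ√T)
   = [ln(224.0475/159.6133) + (0.0219 + 0.5·0.1095²)·3.3656] / (0.1095·√3.3656)
   = [0.339104 + 0.093884] / 0.200884 = 2.155412
d₂ = d₁ − σ√T = 2.155412 − 0.200884 = 1.954528
N(d₁) = 0.984435,  N(d₂) = 0.974681,  e^(−rT) = 0.928944
E₀ = V₀·N(d₁) − D·e^(−rT)·N(d₂)
   = 224.0475·0.984435 − 159.6133·0.928944·0.974681 = 76.042555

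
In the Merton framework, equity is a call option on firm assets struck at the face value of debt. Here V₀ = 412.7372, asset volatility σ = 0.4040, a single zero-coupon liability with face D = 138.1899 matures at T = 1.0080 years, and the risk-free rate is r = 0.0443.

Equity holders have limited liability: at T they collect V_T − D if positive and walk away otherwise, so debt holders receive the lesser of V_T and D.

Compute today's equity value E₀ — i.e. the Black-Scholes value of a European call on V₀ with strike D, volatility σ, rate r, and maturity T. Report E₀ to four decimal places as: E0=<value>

d₁ = [ln(V₀/D) + (r + σ²/2)T] / (σ√T)
   = [ln(412.7372/138.1899) + (0.0443 + 0.5·0.4040²)·1.0080] / (0.4040·√1.0080)
   = [1.094182 + 0.126915] / 0.405613 = 3.010501
d₂ = d₁ − σ√T = 3.010501 − 0.405613 = 2.604888
N(d₁) = 0.998696,  N(d₂) = 0.995405,  e^(−rT) = 0.956328
E₀ = V₀·N(d₁) − D·e^(−rT)·N(d₂)
   = 412.7372·0.998696 − 138.1899·0.956328·0.995405 = 280.651374

E0=280.6514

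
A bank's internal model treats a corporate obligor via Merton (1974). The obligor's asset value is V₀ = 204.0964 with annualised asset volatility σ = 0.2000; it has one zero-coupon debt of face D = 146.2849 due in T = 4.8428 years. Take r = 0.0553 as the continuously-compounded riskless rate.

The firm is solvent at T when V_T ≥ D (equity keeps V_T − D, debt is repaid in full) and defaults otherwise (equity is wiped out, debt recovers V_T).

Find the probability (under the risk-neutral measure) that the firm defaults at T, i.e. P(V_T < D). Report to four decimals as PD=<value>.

d₁ = [ln(V₀/D) + (r + σ²/2)T] / (σ√T)
   = [ln(204.0964/146.2849) + (0.0553 + 0.5·0.2000²)·4.8428] / (0.2000·√4.8428)
   = [0.333036 + 0.364663] / 0.440127 = 1.585221
d₂ = d₁ − σ√T = 1.585221 − 0.440127 = 1.145094
risk-neutral PD = N(−d₂) = N(-1.145094) = 0.126085

PD=0.1261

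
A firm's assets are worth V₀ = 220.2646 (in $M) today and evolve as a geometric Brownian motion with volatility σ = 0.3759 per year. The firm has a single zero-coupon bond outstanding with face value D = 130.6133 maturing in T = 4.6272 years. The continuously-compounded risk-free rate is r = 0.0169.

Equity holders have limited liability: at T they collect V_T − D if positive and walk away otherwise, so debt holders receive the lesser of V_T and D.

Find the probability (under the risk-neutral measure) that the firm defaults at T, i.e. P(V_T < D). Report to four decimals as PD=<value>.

d₁ = [ln(V₀/D) + (r + σ²/2)T] / (σ√T)
   = [ln(220.2646/130.6133) + (0.0169 + 0.5·0.3759²)·4.6272] / (0.3759·√4.6272)
   = [0.522589 + 0.405113] / 0.808596 = 1.147300
d₂ = d₁ − σ√T = 1.147300 − 0.808596 = 0.338704
risk-neutral PD = N(−d₂) = N(-0.338704) = 0.367416

PD=0.3674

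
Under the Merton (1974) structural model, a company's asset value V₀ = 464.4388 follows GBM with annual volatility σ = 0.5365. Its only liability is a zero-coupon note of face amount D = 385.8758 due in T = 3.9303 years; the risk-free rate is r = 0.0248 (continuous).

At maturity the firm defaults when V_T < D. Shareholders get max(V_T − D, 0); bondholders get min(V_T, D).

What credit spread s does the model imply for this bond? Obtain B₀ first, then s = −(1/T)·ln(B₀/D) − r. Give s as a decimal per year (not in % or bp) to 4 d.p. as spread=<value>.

spread=0.0992

d₁ = [ln(V₀/D) + (r + σ²/2)T] / (σ√T)
   = [ln(464.4388/385.8758) + (0.0248 + 0.5·0.5365²)·3.9303] / (0.5365·√3.9303)
   = [0.185314 + 0.663105] / 1.063610 = 0.797679
d₂ = d₁ − σ√T = 0.797679 − 1.063610 = -0.265932
N(d₁) = 0.787471,  N(d₂) = 0.395146,  e^(−rT) = 0.907128
E₀ = V₀·N(d₁) − D·e^(−rT)·N(d₂)
   = 464.4388·0.787471 − 385.8758·0.907128·0.395146 = 227.415913
B₀ = V₀ − E₀ = 464.4388 − 227.415913 = 237.022887
spread = −(1/T)·ln(B₀/D) − r = −(1/3.9303)·ln(237.022887/385.8758) − 0.0248 = 0.09920042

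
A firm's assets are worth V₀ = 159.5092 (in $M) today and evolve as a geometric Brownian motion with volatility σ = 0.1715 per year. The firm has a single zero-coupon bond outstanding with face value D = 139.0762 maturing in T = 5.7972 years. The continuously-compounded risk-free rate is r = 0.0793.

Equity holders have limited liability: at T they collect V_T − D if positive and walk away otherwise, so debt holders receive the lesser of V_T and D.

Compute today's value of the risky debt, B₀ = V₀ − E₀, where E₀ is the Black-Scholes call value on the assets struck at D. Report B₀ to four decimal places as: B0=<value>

B0=86.2251

d₁ = [ln(V₀/D) + (r + σ²/2)T] / (σ√T)
   = [ln(159.5092/139.0762) + (0.0793 + 0.5·0.1715²)·5.7972] / (0.1715·√5.7972)
   = [0.137080 + 0.544972] / 0.412927 = 1.651749
d₂ = d₁ − σ√T = 1.651749 − 0.412927 = 1.238822
N(d₁) = 0.950707,  N(d₂) = 0.892294,  e^(−rT) = 0.631462
E₀ = V₀·N(d₁) − D·e^(−rT)·N(d₂)
   = 159.5092·0.950707 − 139.0762·0.631462·0.892294 = 73.284093
B₀ = V₀ − E₀ = 159.5092 − 73.284093 = 86.225107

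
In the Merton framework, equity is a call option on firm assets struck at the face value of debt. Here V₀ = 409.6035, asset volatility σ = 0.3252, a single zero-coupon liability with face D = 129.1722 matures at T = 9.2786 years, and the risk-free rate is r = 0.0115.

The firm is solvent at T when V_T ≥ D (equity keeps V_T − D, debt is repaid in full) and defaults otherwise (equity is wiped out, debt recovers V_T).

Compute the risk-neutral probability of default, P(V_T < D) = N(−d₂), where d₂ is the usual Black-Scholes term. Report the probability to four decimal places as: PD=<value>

d₁ = [ln(V₀/D) + (r + σ²/2)T] / (σ√T)
   = [ln(409.6035/129.1722) + (0.0115 + 0.5·0.3252²)·9.2786] / (0.3252·√9.2786)
   = [1.154043 + 0.597333] / 0.990585 = 1.768022
d₂ = d₁ − σ√T = 1.768022 − 0.990585 = 0.777437
risk-neutral PD = N(−d₂) = N(-0.777437) = 0.218450

PD=0.2185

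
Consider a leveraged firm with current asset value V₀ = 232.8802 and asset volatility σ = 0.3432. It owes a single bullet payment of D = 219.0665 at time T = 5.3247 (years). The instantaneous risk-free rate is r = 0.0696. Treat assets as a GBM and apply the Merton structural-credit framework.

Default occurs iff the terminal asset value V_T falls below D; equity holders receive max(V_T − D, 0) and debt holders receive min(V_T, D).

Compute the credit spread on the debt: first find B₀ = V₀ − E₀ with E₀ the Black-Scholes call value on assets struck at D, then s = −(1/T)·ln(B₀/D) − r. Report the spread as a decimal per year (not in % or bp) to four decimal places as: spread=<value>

spread=0.0359

d₁ = [ln(V₀/D) + (r + σ²/2)T] / (σ√T)
   = [ln(232.8802/219.0665) + (0.0696 + 0.5·0.3432²)·5.3247] / (0.3432·√5.3247)
   = [0.061149 + 0.684187] / 0.791945 = 0.941147
d₂ = d₁ − σ√T = 0.941147 − 0.791945 = 0.149202
N(d₁) = 0.826685,  N(d₂) = 0.559303,  e^(−rT) = 0.690321
E₀ = V₀·N(d₁) − D·e^(−rT)·N(d₂)
   = 232.8802·0.826685 − 219.0665·0.690321·0.559303 = 107.937398
B₀ = V₀ − E₀ = 232.8802 − 107.937398 = 124.942802
spread = −(1/T)·ln(B₀/D) − r = −(1/5.3247)·ln(124.942802/219.0665) − 0.0696 = 0.03585557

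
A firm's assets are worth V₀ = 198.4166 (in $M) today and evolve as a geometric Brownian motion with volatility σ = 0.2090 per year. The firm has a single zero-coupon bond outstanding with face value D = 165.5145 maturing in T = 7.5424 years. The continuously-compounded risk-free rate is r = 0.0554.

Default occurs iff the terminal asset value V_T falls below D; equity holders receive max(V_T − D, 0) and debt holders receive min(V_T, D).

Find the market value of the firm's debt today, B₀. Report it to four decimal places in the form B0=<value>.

B0=102.6895

d₁ = [ln(V₀/D) + (r + σ²/2)T] / (σ√T)
   = [ln(198.4166/165.5145) + (0.0554 + 0.5·0.2090²)·7.5424] / (0.2090·√7.5424)
   = [0.181310 + 0.582579] / 0.573986 = 1.330850
d₂ = d₁ − σ√T = 1.330850 − 0.573986 = 0.756864
N(d₁) = 0.908381,  N(d₂) = 0.775434,  e^(−rT) = 0.658462
E₀ = V₀·N(d₁) − D·e^(−rT)·N(d₂)
   = 198.4166·0.908381 − 165.5145·0.658462·0.775434 = 95.727147
B₀ = V₀ − E₀ = 198.4166 − 95.727147 = 102.689453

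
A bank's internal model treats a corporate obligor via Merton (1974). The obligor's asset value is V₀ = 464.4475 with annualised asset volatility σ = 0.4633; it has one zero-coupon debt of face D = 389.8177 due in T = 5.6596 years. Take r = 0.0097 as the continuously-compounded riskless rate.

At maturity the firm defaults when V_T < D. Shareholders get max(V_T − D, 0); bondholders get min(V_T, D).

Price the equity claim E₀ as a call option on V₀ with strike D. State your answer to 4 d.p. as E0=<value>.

d₁ = [ln(V₀/D) + (r + σ²/2)T] / (σ√T)
   = [ln(464.4475/389.8177) + (0.0097 + 0.5·0.4633²)·5.6596] / (0.4633·√5.6596)
   = [0.175169 + 0.662306] / 1.102187 = 0.759831
d₂ = d₁ − σ√T = 0.759831 − 1.102187 = -0.342356
N(d₁) = 0.776322,  N(d₂) = 0.366041,  e^(−rT) = 0.946582
E₀ = V₀·N(d₁) − D·e^(−rT)·N(d₂)
   = 464.4475·0.776322 − 389.8177·0.946582·0.366041 = 225.493652

E0=225.4937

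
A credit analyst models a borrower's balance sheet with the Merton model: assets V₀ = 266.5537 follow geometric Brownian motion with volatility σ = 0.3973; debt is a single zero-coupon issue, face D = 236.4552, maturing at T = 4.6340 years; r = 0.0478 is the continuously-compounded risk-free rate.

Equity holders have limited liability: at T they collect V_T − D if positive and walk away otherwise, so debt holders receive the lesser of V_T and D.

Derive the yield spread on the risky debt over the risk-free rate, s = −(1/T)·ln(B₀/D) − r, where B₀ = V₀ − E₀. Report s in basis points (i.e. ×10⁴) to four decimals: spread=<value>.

d₁ = [ln(V₀/D) + (r + σ²/2)T] / (σ√T)
   = [ln(266.5537/236.4552) + (0.0478 + 0.5·0.3973²)·4.6340] / (0.3973·√4.6340)
   = [0.119817 + 0.587237] / 0.855257 = 0.826716
d₂ = d₁ − σ√T = 0.826716 − 0.855257 = -0.028541
N(d₁) = 0.795801,  N(d₂) = 0.488615,  e^(−rT) = 0.801312
E₀ = V₀·N(d₁) − D·e^(−rT)·N(d₂)
   = 266.5537·0.795801 − 236.4552·0.801312·0.488615 = 119.543622
B₀ = V₀ − E₀ = 266.5537 − 119.543622 = 147.010078
spread = −(1/T)·ln(B₀/D) − r = −(1/4.6340)·ln(147.010078/236.4552) − 0.0478 = 0.05475883
in basis points: 0.05475883 × 10⁴ = 547.5883 bp

spread=547.5883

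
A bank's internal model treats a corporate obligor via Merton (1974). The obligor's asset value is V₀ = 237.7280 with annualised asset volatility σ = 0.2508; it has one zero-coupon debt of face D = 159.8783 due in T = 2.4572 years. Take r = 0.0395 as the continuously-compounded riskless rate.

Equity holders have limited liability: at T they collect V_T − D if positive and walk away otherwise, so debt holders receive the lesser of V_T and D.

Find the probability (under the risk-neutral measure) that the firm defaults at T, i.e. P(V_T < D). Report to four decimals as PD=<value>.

PD=0.1447

d₁ = [ln(V₀/D) + (r + σ²/2)T] / (σ√T)
   = [ln(237.7280/159.8783) + (0.0395 + 0.5·0.2508²)·2.4572] / (0.2508·√2.4572)
   = [0.396714 + 0.174339] / 0.393140 = 1.452543
d₂ = d₁ − σ√T = 1.452543 − 0.393140 = 1.059402
risk-neutral PD = N(−d₂) = N(-1.059402) = 0.144708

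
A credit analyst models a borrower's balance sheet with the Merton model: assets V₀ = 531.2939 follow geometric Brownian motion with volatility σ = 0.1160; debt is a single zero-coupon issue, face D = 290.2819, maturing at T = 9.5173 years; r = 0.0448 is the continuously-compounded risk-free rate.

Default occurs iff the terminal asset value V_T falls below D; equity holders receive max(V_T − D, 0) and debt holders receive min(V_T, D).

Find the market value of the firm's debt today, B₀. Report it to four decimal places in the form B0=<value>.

B0=189.4519

d₁ = [ln(V₀/D) + (r + σ²/2)T] / (σ√T)
   = [ln(531.2939/290.2819) + (0.0448 + 0.5·0.1160²)·9.5173] / (0.1160·√9.5173)
   = [0.604463 + 0.490407] / 0.357861 = 3.059481
d₂ = d₁ − σ√T = 3.059481 − 0.357861 = 2.701620
N(d₁) = 0.998891,  N(d₂) = 0.996550,  e^(−rT) = 0.652871
E₀ = V₀·N(d₁) − D·e^(−rT)·N(d₂)
   = 531.2939·0.998891 − 290.2819·0.652871·0.996550 = 341.842000
B₀ = V₀ − E₀ = 531.2939 − 341.842000 = 189.451900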